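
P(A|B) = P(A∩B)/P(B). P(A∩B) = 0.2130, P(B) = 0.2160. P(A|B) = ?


P(A|B) = 0.2130/0.2160 = 0.9861

P(A|B) = 0.9861


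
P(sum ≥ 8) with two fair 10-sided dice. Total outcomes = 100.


Total outcomes = 10×10 = 100
Favorable (sum ≥ 8): 79
P = 79/100 = 0.7900

P = 0.7900


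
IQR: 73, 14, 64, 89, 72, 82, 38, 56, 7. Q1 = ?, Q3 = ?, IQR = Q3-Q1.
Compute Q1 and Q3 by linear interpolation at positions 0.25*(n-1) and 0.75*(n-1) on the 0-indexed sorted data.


Sorted: 7, 14, 38, 56, 64, 72, 73, 82, 89
Q1 (25th %ile) = 38.0000
Q3 (75th %ile) = 73.0000
IQR = 73.0000 - 38.0000 = 35.0000

IQR = 35.0000


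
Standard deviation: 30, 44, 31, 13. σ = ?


Mean = 29.5000
Variance = 121.2500
SD = sqrt(121.2500) = 11.0114

SD = 11.0114


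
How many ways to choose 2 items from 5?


C(5,2) = 5!/(2! × 3!)
= 120/(2 × 6)
= 10

C(5,2) = 10


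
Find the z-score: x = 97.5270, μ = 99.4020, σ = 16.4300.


z = (97.5270 - 99.4020)/16.4300
= -1.8750/16.4300
= -0.1141

z = -0.1141


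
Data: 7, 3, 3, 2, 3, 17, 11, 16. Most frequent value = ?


Frequencies: 2:1, 3:3, 7:1, 11:1, 16:1, 17:1
Max frequency = 3
Mode = 3

Mode = 3


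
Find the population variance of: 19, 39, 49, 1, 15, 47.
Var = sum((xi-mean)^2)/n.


Mean = 28.3333
Squared deviations: 87.1111, 113.7778, 427.1111, 747.1111, 177.7778, 348.4444
Sum = 1901.3333
Variance = 1901.3333/6 = 316.8889

Variance = 316.8889


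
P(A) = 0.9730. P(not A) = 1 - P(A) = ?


P(not A) = 1 - 0.9730 = 0.0270

P(not A) = 0.0270


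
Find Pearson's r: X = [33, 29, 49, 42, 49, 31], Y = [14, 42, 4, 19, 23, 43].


Mean X = 38.8333, Mean Y = 24.1667
SD X = 8.254628, SD Y = 14.205828
Cov = -82.805556
r = -82.805556/(8.254628*14.205828) = -0.7061

r = -0.7061


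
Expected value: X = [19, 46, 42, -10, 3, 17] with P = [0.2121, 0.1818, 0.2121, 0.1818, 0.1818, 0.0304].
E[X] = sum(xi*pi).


E[X] = 19*0.2121 + 46*0.1818 + 42*0.2121 - 10*0.1818 + 3*0.1818 + 17*0.0304
= 4.0299 + 8.3628 + 8.9082 - 1.8180 + 0.5454 + 0.5168
= 20.5451

E[X] = 20.5451


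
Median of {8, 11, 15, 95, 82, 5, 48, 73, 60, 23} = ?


Sorted: 5, 8, 11, 15, 23, 48, 60, 73, 82, 95
n = 10 (even)
Middle values: 23 and 48
Median = (23+48)/2 = 35.5000

Median = 35.5000


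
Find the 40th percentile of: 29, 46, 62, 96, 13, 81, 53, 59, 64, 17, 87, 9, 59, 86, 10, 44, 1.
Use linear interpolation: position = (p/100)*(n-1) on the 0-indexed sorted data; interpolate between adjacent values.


Sorted: 1, 9, 10, 13, 17, 29, 44, 46, 53, 59, 59, 62, 64, 81, 86, 87, 96
n = 17
Index = 40/100 * 16 = 6.4000
Lower = data[6] = 44, Upper = data[7] = 46
P40 = 44 + 0.4000*(2) = 44.8000

P40 = 44.8000


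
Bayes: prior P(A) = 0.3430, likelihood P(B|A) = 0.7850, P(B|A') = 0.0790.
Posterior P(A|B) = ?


P(B) = P(B|A)*P(A) + P(B|A')*P(A')
= 0.7850*0.3430 + 0.0790*0.6570
= 0.269255 + 0.051903 = 0.321158
P(A|B) = 0.269255/0.321158 = 0.8384

P(A|B) = 0.8384


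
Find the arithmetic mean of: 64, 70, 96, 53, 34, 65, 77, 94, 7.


Sum = 64 + 70 + 96 + 53 + 34 + 65 + 77 + 94 + 7 = 560
n = 9
Mean = 560/9 = 62.2222

Mean = 62.2222


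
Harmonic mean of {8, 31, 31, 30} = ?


Sum of reciprocals = 1/8 + 1/31 + 1/31 + 1/30 = 0.222849
HM = 4/0.222849 = 17.9493

HM = 17.9493


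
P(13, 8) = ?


P(13,8) = 13!/5!
= 6227020800/120
= 51891840

P(13,8) = 51891840


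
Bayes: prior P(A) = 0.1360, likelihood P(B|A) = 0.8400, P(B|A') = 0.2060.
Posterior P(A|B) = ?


P(B) = P(B|A)*P(A) + P(B|A')*P(A')
= 0.8400*0.1360 + 0.2060*0.8640
= 0.114240 + 0.177984 = 0.292224
P(A|B) = 0.114240/0.292224 = 0.3909

P(A|B) = 0.3909


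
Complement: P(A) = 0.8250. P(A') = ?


P(not A) = 1 - 0.8250 = 0.1750

P(not A) = 0.1750


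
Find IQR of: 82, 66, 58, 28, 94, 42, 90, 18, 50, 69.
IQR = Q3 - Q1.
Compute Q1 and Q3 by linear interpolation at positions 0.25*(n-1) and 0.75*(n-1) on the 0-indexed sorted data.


Sorted: 18, 28, 42, 50, 58, 66, 69, 82, 90, 94
Q1 (25th %ile) = 44.0000
Q3 (75th %ile) = 78.7500
IQR = 78.7500 - 44.0000 = 34.7500

IQR = 34.7500


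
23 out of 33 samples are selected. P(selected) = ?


P = 23/33 = 0.6970

P = 0.6970


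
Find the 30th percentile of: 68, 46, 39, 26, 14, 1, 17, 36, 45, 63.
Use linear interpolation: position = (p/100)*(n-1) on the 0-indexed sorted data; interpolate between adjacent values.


Sorted: 1, 14, 17, 26, 36, 39, 45, 46, 63, 68
n = 10
Index = 30/100 * 9 = 2.7000
Lower = data[2] = 17, Upper = data[3] = 26
P30 = 17 + 0.7000*(9) = 23.3000

P30 = 23.3000


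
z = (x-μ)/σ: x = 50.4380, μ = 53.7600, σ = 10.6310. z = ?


z = (50.4380 - 53.7600)/10.6310
= -3.3220/10.6310
= -0.3125

z = -0.3125


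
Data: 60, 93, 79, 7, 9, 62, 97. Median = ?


Sorted: 7, 9, 60, 62, 79, 93, 97
n = 7 (odd)
Middle value = 62

Median = 62


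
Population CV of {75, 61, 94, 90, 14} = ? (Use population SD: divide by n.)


Mean = 66.8000
SD = 28.8680
CV = (28.8680/66.8000)*100 = 43.2155%

CV = 43.2155%


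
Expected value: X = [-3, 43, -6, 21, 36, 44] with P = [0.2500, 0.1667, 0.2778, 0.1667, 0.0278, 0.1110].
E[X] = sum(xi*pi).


E[X] = -3*0.2500 + 43*0.1667 - 6*0.2778 + 21*0.1667 + 36*0.0278 + 44*0.1110
= -0.7500 + 7.1681 - 1.6668 + 3.5007 + 1.0008 + 4.8840
= 14.1368

E[X] = 14.1368


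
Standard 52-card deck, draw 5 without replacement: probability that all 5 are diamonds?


P(all diamonds) = (13/52) × (12/51) × (11/50) × (10/49) × (9/48)
= 0.0005

P = 0.0005


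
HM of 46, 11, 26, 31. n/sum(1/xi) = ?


Sum of reciprocals = 1/46 + 1/11 + 1/26 + 1/31 = 0.183368
HM = 4/0.183368 = 21.8141

HM = 21.8141


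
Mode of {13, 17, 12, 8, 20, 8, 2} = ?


Frequencies: 2:1, 8:2, 12:1, 13:1, 17:1, 20:1
Max frequency = 2
Mode = 8

Mode = 8


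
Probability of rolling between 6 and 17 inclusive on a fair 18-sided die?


Favorable outcomes (6 ≤ roll ≤ 17): 12
Total outcomes = 18
P = 12/18 = 0.6667

P = 0.6667


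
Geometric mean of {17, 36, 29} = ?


Product = 17 × 36 × 29 = 17748
GM = 17748^(1/3) = 26.0845

GM = 26.0845


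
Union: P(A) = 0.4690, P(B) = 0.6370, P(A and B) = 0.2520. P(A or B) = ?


P(A∪B) = 0.4690 + 0.6370 - 0.2520
= 1.1060 - 0.2520
= 0.8540

P(A∪B) = 0.8540


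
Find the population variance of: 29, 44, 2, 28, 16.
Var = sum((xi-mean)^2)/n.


Mean = 23.8000
Squared deviations: 27.0400, 408.0400, 475.2400, 17.6400, 60.8400
Sum = 988.8000
Variance = 988.8000/5 = 197.7600

Variance = 197.7600


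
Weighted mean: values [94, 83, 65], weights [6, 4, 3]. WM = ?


Numerator = 94*6 + 83*4 + 65*3 = 1091
Denominator = 6 + 4 + 3 = 13
WM = 1091/13 = 83.9231

WM = 83.9231


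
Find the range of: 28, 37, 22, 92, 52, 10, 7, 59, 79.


Max = 92, Min = 7
Range = 92 - 7 = 85

Range = 85


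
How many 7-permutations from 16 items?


P(16,7) = 16!/9!
= 20922789888000/362880
= 57657600

P(16,7) = 57657600


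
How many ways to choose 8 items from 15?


C(15,8) = 15!/(8! × 7!)
= 1307674368000/(40320 × 5040)
= 6435

C(15,8) = 6435


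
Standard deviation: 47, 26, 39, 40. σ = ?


Mean = 38.0000
Variance = 57.5000
SD = sqrt(57.5000) = 7.5829

SD = 7.5829


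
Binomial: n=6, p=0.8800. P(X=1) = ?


C(6,1) = 6
p^1 = 0.880000
(1-p)^5 = 2.488320e-05
P = 6 * 0.880000 * 2.488320e-05 = 0.0001

P(X=1) = 0.0001


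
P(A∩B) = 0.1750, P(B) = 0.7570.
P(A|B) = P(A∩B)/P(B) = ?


P(A|B) = 0.1750/0.7570 = 0.2312

P(A|B) = 0.2312


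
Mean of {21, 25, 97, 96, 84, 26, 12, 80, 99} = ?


Sum = 21 + 25 + 97 + 96 + 84 + 26 + 12 + 80 + 99 = 540
n = 9
Mean = 540/9 = 60.0000

Mean = 60.0000


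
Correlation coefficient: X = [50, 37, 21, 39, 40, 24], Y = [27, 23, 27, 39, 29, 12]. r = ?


Mean X = 35.1667, Mean Y = 26.1667
SD X = 9.889669, SD Y = 8.008676
Cov = 35.972222
r = 35.972222/(9.889669*8.008676) = 0.4542

r = 0.4542


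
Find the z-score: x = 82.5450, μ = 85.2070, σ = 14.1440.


z = (82.5450 - 85.2070)/14.1440
= -2.6620/14.1440
= -0.1882

z = -0.1882


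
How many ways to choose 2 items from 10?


C(10,2) = 10!/(2! × 8!)
= 3628800/(2 × 40320)
= 45

C(10,2) = 45


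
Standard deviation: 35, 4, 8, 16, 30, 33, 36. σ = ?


Mean = 23.1429
Variance = 156.6939
SD = sqrt(156.6939) = 12.5177

SD = 12.5177


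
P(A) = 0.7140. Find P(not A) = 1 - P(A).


P(not A) = 1 - 0.7140 = 0.2860

P(not A) = 0.2860


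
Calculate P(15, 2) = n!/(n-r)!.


P(15,2) = 15!/13!
= 1307674368000/6227020800
= 210

P(15,2) = 210


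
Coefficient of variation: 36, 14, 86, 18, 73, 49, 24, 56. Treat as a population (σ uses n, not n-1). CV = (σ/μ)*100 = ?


Mean = 44.5000
SD = 24.5255
CV = (24.5255/44.5000)*100 = 55.1135%

CV = 55.1135%


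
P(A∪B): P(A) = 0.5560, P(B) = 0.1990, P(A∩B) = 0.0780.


P(A∪B) = 0.5560 + 0.1990 - 0.0780
= 0.7550 - 0.0780
= 0.6770

P(A∪B) = 0.6770


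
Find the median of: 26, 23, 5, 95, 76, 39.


Sorted: 5, 23, 26, 39, 76, 95
n = 6 (even)
Middle values: 26 and 39
Median = (26+39)/2 = 32.5000

Median = 32.5000


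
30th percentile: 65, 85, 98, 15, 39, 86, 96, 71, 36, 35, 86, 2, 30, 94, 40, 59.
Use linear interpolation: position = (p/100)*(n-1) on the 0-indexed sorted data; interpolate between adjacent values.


Sorted: 2, 15, 30, 35, 36, 39, 40, 59, 65, 71, 85, 86, 86, 94, 96, 98
n = 16
Index = 30/100 * 15 = 4.5000
Lower = data[4] = 36, Upper = data[5] = 39
P30 = 36 + 0.5000*(3) = 37.5000

P30 = 37.5000


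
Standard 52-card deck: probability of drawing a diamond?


13 diamonds in 52 cards
P = 13/52 = 0.2500

P = 0.2500


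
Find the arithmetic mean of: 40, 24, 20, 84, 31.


Sum = 40 + 24 + 20 + 84 + 31 = 199
n = 5
Mean = 199/5 = 39.8000

Mean = 39.8000


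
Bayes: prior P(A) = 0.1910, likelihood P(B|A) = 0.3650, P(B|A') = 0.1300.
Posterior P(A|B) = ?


P(B) = P(B|A)*P(A) + P(B|A')*P(A')
= 0.3650*0.1910 + 0.1300*0.8090
= 0.069715 + 0.105170 = 0.174885
P(A|B) = 0.069715/0.174885 = 0.3986

P(A|B) = 0.3986


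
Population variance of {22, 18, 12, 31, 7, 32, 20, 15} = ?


Mean = 19.6250
Squared deviations: 5.6406, 2.6406, 58.1406, 129.3906, 159.3906, 153.1406, 0.1406, 21.3906
Sum = 529.8750
Variance = 529.8750/8 = 66.2344

Variance = 66.2344


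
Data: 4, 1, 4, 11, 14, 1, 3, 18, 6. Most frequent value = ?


Frequencies: 1:2, 3:1, 4:2, 6:1, 11:1, 14:1, 18:1
Max frequency = 2
Mode = 1, 4

Mode = 1, 4


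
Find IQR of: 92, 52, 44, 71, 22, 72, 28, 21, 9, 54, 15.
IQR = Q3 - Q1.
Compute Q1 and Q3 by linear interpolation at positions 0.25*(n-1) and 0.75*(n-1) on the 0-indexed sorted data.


Sorted: 9, 15, 21, 22, 28, 44, 52, 54, 71, 72, 92
Q1 (25th %ile) = 21.5000
Q3 (75th %ile) = 62.5000
IQR = 62.5000 - 21.5000 = 41.0000

IQR = 41.0000


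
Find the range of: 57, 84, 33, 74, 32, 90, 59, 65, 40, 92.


Max = 92, Min = 32
Range = 92 - 32 = 60

Range = 60


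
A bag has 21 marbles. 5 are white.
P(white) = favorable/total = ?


P = 5/21 = 0.2381

P = 0.2381


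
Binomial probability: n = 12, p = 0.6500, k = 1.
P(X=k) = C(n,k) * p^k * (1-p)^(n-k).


C(12,1) = 12
p^1 = 0.650000
(1-p)^11 = 9.654916e-06
P = 12 * 0.650000 * 9.654916e-06 = 7.5308e-05

P(X=1) = 7.5308e-05


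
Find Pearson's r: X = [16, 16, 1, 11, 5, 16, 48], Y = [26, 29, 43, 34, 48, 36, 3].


Mean X = 16.1429, Mean Y = 31.2857
SD X = 14.116136, SD Y = 13.519449
Cov = -182.612245
r = -182.612245/(14.116136*13.519449) = -0.9569

r = -0.9569


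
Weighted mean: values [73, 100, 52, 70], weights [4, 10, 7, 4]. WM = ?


Numerator = 73*4 + 100*10 + 52*7 + 70*4 = 1936
Denominator = 4 + 10 + 7 + 4 = 25
WM = 1936/25 = 77.4400

WM = 77.4400


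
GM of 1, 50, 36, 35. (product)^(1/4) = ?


Product = 1 × 50 × 36 × 35 = 63000
GM = 63000^(1/4) = 15.8429

GM = 15.8429


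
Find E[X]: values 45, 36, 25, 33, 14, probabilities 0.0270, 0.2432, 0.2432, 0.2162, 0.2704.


E[X] = 45*0.0270 + 36*0.2432 + 25*0.2432 + 33*0.2162 + 14*0.2704
= 1.2150 + 8.7552 + 6.0800 + 7.1346 + 3.7856
= 26.9704

E[X] = 26.9704


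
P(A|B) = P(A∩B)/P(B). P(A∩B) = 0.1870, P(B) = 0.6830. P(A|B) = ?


P(A|B) = 0.1870/0.6830 = 0.2738

P(A|B) = 0.2738


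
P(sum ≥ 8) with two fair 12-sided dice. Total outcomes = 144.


Total outcomes = 12×12 = 144
Favorable (sum ≥ 8): 123
P = 123/144 = 0.8542

P = 0.8542


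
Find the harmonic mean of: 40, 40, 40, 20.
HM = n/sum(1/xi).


Sum of reciprocals = 1/40 + 1/40 + 1/40 + 1/20 = 0.125000
HM = 4/0.125000 = 32.0000

HM = 32.0000


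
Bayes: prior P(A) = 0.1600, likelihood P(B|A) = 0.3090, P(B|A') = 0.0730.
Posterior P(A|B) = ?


P(B) = P(B|A)*P(A) + P(B|A')*P(A')
= 0.3090*0.1600 + 0.0730*0.8400
= 0.049440 + 0.061320 = 0.110760
P(A|B) = 0.049440/0.110760 = 0.4464

P(A|B) = 0.4464


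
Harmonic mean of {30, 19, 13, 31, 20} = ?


Sum of reciprocals = 1/30 + 1/19 + 1/13 + 1/31 + 1/20 = 0.245146
HM = 5/0.245146 = 20.3960

HM = 20.3960


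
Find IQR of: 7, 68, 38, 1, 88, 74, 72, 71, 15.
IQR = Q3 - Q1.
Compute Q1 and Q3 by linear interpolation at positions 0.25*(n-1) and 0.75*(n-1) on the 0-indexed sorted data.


Sorted: 1, 7, 15, 38, 68, 71, 72, 74, 88
Q1 (25th %ile) = 15.0000
Q3 (75th %ile) = 72.0000
IQR = 72.0000 - 15.0000 = 57.0000

IQR = 57.0000


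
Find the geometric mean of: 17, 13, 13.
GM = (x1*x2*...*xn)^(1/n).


Product = 17 × 13 × 13 = 2873
GM = 2873^(1/3) = 14.2160

GM = 14.2160


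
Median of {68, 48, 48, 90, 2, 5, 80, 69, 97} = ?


Sorted: 2, 5, 48, 48, 68, 69, 80, 90, 97
n = 9 (odd)
Middle value = 68

Median = 68


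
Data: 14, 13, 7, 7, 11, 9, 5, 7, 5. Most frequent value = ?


Frequencies: 5:2, 7:3, 9:1, 11:1, 13:1, 14:1
Max frequency = 3
Mode = 7

Mode = 7


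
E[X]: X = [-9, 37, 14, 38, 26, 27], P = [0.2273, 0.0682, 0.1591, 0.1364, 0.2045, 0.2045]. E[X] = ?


E[X] = -9*0.2273 + 37*0.0682 + 14*0.1591 + 38*0.1364 + 26*0.2045 + 27*0.2045
= -2.0457 + 2.5234 + 2.2274 + 5.1832 + 5.3170 + 5.5215
= 18.7268

E[X] = 18.7268


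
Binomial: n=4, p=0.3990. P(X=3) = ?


C(4,3) = 4
p^3 = 0.063521
(1-p)^1 = 0.601000
P = 4 * 0.063521 * 0.601000 = 0.1527

P(X=3) = 0.1527


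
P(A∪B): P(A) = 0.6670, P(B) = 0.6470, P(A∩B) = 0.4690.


P(A∪B) = 0.6670 + 0.6470 - 0.4690
= 1.3140 - 0.4690
= 0.8450

P(A∪B) = 0.8450


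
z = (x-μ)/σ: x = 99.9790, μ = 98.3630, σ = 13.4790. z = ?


z = (99.9790 - 98.3630)/13.4790
= 1.6160/13.4790
= 0.1199

z = 0.1199


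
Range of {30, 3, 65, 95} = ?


Max = 95, Min = 3
Range = 95 - 3 = 92

Range = 92


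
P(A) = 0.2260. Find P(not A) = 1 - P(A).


P(not A) = 1 - 0.2260 = 0.7740

P(not A) = 0.7740


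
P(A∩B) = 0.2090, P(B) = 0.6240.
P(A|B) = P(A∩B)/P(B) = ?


P(A|B) = 0.2090/0.6240 = 0.3349

P(A|B) = 0.3349


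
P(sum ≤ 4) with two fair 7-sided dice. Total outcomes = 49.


Total outcomes = 7×7 = 49
Favorable (sum ≤ 4): 6
P = 6/49 = 0.1224

P = 0.1224


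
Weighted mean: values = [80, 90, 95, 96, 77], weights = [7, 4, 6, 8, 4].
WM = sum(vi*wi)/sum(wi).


Numerator = 80*7 + 90*4 + 95*6 + 96*8 + 77*4 = 2566
Denominator = 7 + 4 + 6 + 8 + 4 = 29
WM = 2566/29 = 88.4828

WM = 88.4828


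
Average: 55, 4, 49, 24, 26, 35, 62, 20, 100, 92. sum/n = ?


Sum = 55 + 4 + 49 + 24 + 26 + 35 + 62 + 20 + 100 + 92 = 467
n = 10
Mean = 467/10 = 46.7000

Mean = 46.7000


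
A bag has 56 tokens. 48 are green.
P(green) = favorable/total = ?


P = 48/56 = 0.8571

P = 0.8571


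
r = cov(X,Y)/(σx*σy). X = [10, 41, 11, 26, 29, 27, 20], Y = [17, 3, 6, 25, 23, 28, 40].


Mean X = 23.4286, Mean Y = 20.2857
SD X = 10.040733, SD Y = 11.900952
Cov = -13.551020
r = -13.551020/(10.040733*11.900952) = -0.1134

r = -0.1134


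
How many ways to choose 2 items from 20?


C(20,2) = 20!/(2! × 18!)
= 2432902008176640000/(2 × 6402373705728000)
= 190

C(20,2) = 190


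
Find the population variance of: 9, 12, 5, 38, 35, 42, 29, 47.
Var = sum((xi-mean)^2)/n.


Mean = 27.1250
Squared deviations: 328.5156, 228.7656, 489.5156, 118.2656, 62.0156, 221.2656, 3.5156, 395.0156
Sum = 1846.8750
Variance = 1846.8750/8 = 230.8594

Variance = 230.8594


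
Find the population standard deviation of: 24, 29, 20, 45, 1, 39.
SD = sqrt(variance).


Mean = 26.3333
Variance = 200.5556
SD = sqrt(200.5556) = 14.1618

SD = 14.1618


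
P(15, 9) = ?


P(15,9) = 15!/6!
= 1307674368000/720
= 1816214400

P(15,9) = 1816214400


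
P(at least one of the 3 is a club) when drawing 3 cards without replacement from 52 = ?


P(at least one) = 1 - P(none)
P(none) = (39/52) × (38/51) × (37/50) = 0.413529
P(at least one) = 1 - 0.413529 = 0.5865

P = 0.5865


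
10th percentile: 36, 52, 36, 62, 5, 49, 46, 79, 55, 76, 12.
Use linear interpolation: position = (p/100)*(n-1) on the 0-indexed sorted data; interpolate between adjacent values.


Sorted: 5, 12, 36, 36, 46, 49, 52, 55, 62, 76, 79
n = 11
Index = 10/100 * 10 = 1.0000
Lower = data[1] = 12, Upper = data[2] = 36
P10 = 12 + 0*(24) = 12.0000

P10 = 12.0000


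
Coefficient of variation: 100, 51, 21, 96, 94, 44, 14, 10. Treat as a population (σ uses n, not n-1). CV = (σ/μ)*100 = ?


Mean = 53.7500
SD = 35.7308
CV = (35.7308/53.7500)*100 = 66.4758%

CV = 66.4758%


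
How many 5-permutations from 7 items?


P(7,5) = 7!/2!
= 5040/2
= 2520

P(7,5) = 2520


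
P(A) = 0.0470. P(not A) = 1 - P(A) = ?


P(not A) = 1 - 0.0470 = 0.9530

P(not A) = 0.9530


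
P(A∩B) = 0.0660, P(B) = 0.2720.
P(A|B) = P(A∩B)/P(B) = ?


P(A|B) = 0.0660/0.2720 = 0.2426

P(A|B) = 0.2426


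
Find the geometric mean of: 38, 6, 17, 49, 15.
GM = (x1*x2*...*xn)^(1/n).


Product = 38 × 6 × 17 × 49 × 15 = 2848860
GM = 2848860^(1/5) = 19.5404

GM = 19.5404


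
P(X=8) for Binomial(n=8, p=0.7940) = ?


C(8,8) = 1
p^8 = 0.157966
(1-p)^0 = 1.000000
P = 1 * 0.157966 * 1.000000 = 0.1580

P(X=8) = 0.1580


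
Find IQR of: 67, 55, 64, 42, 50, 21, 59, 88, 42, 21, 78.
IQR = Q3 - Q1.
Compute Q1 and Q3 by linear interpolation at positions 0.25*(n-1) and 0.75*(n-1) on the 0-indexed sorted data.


Sorted: 21, 21, 42, 42, 50, 55, 59, 64, 67, 78, 88
Q1 (25th %ile) = 42.0000
Q3 (75th %ile) = 65.5000
IQR = 65.5000 - 42.0000 = 23.5000

IQR = 23.5000


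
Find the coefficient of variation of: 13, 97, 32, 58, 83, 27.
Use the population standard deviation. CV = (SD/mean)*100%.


Mean = 51.6667
SD = 30.4613
CV = (30.4613/51.6667)*100 = 58.9573%

CV = 58.9573%


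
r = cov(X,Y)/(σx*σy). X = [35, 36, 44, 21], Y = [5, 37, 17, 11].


Mean X = 34.0000, Mean Y = 17.5000
SD X = 8.276473, SD Y = 12.031209
Cov = 26.500000
r = 26.500000/(8.276473*12.031209) = 0.2661

r = 0.2661


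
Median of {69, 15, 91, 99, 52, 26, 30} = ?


Sorted: 15, 26, 30, 52, 69, 91, 99
n = 7 (odd)
Middle value = 52

Median = 52


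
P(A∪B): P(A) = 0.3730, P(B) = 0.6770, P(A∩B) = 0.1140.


P(A∪B) = 0.3730 + 0.6770 - 0.1140
= 1.0500 - 0.1140
= 0.9360

P(A∪B) = 0.9360


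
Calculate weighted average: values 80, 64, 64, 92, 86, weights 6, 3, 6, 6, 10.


Numerator = 80*6 + 64*3 + 64*6 + 92*6 + 86*10 = 2468
Denominator = 6 + 3 + 6 + 6 + 10 = 31
WM = 2468/31 = 79.6129

WM = 79.6129


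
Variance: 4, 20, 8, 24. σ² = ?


Mean = 14.0000
Squared deviations: 100.0000, 36.0000, 36.0000, 100.0000
Sum = 272.0000
Variance = 272.0000/4 = 68.0000

Variance = 68.0000


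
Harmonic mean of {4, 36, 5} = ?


Sum of reciprocals = 1/4 + 1/36 + 1/5 = 0.477778
HM = 3/0.477778 = 6.2791

HM = 6.2791


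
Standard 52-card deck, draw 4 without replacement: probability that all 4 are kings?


P(all kings) = (4/52) × (3/51) × (2/50) × (1/49)
= 3.6938e-06

P = 3.6938e-06


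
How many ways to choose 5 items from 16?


C(16,5) = 16!/(5! × 11!)
= 20922789888000/(120 × 39916800)
= 4368

C(16,5) = 4368


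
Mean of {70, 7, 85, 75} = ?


Sum = 70 + 7 + 85 + 75 = 237
n = 4
Mean = 237/4 = 59.2500

Mean = 59.2500


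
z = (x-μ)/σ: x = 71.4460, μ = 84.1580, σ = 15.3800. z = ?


z = (71.4460 - 84.1580)/15.3800
= -12.7120/15.3800
= -0.8265

z = -0.8265


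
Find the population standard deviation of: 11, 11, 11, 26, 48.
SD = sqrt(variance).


Mean = 21.4000
Variance = 210.6400
SD = sqrt(210.6400) = 14.5134

SD = 14.5134


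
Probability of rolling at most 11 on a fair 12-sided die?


Favorable outcomes (roll ≤ 11): 11
Total outcomes = 12
P = 11/12 = 0.9167

P = 0.9167


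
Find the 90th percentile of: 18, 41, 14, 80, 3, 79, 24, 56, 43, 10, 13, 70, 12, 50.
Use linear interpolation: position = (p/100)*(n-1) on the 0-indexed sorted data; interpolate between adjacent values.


Sorted: 3, 10, 12, 13, 14, 18, 24, 41, 43, 50, 56, 70, 79, 80
n = 14
Index = 90/100 * 13 = 11.7000
Lower = data[11] = 70, Upper = data[12] = 79
P90 = 70 + 0.7000*(9) = 76.3000

P90 = 76.3000


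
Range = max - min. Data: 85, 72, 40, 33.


Max = 85, Min = 33
Range = 85 - 33 = 52

Range = 52


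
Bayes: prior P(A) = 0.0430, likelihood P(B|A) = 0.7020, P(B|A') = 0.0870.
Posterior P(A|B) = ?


P(B) = P(B|A)*P(A) + P(B|A')*P(A')
= 0.7020*0.0430 + 0.0870*0.9570
= 0.030186 + 0.083259 = 0.113445
P(A|B) = 0.030186/0.113445 = 0.2661

P(A|B) = 0.2661


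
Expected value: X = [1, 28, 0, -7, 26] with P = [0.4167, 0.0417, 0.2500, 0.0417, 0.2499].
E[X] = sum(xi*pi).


E[X] = 1*0.4167 + 28*0.0417 + 0*0.2500 - 7*0.0417 + 26*0.2499
= 0.4167 + 1.1676 + 0 - 0.2919 + 6.4974
= 7.7898

E[X] = 7.7898


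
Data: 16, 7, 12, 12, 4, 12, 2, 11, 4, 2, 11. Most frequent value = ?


Frequencies: 2:2, 4:2, 7:1, 11:2, 12:3, 16:1
Max frequency = 3
Mode = 12

Mode = 12


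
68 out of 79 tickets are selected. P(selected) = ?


P = 68/79 = 0.8608

P = 0.8608


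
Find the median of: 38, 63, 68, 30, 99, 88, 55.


Sorted: 30, 38, 55, 63, 68, 88, 99
n = 7 (odd)
Middle value = 63

Median = 63


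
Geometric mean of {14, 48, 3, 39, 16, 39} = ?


Product = 14 × 48 × 3 × 39 × 16 × 39 = 49061376
GM = 49061376^(1/6) = 19.1333

GM = 19.1333


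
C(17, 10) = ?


C(17,10) = 17!/(10! × 7!)
= 355687428096000/(3628800 × 5040)
= 19448

C(17,10) = 19448


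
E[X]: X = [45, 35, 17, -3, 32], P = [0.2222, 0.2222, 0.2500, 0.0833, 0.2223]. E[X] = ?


E[X] = 45*0.2222 + 35*0.2222 + 17*0.2500 - 3*0.0833 + 32*0.2223
= 9.9990 + 7.7770 + 4.2500 - 0.2499 + 7.1136
= 28.8897

E[X] = 28.8897


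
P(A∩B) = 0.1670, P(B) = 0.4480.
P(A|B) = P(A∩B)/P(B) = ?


P(A|B) = 0.1670/0.4480 = 0.3728

P(A|B) = 0.3728


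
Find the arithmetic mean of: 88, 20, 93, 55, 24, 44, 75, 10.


Sum = 88 + 20 + 93 + 55 + 24 + 44 + 75 + 10 = 409
n = 8
Mean = 409/8 = 51.1250

Mean = 51.1250


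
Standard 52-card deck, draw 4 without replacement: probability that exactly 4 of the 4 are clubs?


Hypergeometric: P(X=4) = C(13,4)·C(39,0) / C(52,4)
= 715 × 1 / 270725
= 715/270725 = 0.0026

P = 0.0026


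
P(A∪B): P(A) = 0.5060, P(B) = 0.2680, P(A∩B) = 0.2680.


P(A∪B) = 0.5060 + 0.2680 - 0.2680
= 0.7740 - 0.2680
= 0.5060

P(A∪B) = 0.5060


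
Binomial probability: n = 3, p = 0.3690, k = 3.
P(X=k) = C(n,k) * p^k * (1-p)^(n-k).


C(3,3) = 1
p^3 = 0.050243
(1-p)^0 = 1.000000
P = 1 * 0.050243 * 1.000000 = 0.0502

P(X=3) = 0.0502


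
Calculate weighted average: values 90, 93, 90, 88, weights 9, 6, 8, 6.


Numerator = 90*9 + 93*6 + 90*8 + 88*6 = 2616
Denominator = 9 + 6 + 8 + 6 = 29
WM = 2616/29 = 90.2069

WM = 90.2069


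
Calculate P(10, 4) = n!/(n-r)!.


P(10,4) = 10!/6!
= 3628800/720
= 5040

P(10,4) = 5040


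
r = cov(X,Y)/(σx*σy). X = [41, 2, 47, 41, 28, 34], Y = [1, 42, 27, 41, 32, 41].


Mean X = 32.1667, Mean Y = 30.6667
SD X = 14.758237, SD Y = 14.360439
Cov = -92.277778
r = -92.277778/(14.758237*14.360439) = -0.4354

r = -0.4354


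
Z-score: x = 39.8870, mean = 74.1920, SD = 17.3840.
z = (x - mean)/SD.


z = (39.8870 - 74.1920)/17.3840
= -34.3050/17.3840
= -1.9734

z = -1.9734


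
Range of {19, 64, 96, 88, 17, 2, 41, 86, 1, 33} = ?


Max = 96, Min = 1
Range = 96 - 1 = 95

Range = 95


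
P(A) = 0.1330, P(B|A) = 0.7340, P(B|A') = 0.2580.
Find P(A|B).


P(B) = P(B|A)*P(A) + P(B|A')*P(A')
= 0.7340*0.1330 + 0.2580*0.8670
= 0.097622 + 0.223686 = 0.321308
P(A|B) = 0.097622/0.321308 = 0.3038

P(A|B) = 0.3038


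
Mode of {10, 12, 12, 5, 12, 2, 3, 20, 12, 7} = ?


Frequencies: 2:1, 3:1, 5:1, 7:1, 10:1, 12:4, 20:1
Max frequency = 4
Mode = 12

Mode = 12


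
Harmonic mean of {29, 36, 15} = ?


Sum of reciprocals = 1/29 + 1/36 + 1/15 = 0.128927
HM = 3/0.128927 = 23.2689

HM = 23.2689


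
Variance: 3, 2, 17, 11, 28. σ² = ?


Mean = 12.2000
Squared deviations: 84.6400, 104.0400, 23.0400, 1.4400, 249.6400
Sum = 462.8000
Variance = 462.8000/5 = 92.5600

Variance = 92.5600


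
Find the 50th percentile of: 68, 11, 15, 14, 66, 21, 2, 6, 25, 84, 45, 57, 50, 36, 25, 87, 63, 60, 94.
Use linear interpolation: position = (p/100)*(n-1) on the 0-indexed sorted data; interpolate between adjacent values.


Sorted: 2, 6, 11, 14, 15, 21, 25, 25, 36, 45, 50, 57, 60, 63, 66, 68, 84, 87, 94
n = 19
Index = 50/100 * 18 = 9.0000
Lower = data[9] = 45, Upper = data[10] = 50
P50 = 45 + 0*(5) = 45.0000

P50 = 45.0000


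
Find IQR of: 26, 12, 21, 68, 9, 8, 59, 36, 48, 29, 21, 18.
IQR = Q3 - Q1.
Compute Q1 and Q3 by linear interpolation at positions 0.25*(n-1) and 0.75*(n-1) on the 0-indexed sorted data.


Sorted: 8, 9, 12, 18, 21, 21, 26, 29, 36, 48, 59, 68
Q1 (25th %ile) = 16.5000
Q3 (75th %ile) = 39.0000
IQR = 39.0000 - 16.5000 = 22.5000

IQR = 22.5000


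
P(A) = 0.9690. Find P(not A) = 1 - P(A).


P(not A) = 1 - 0.9690 = 0.0310

P(not A) = 0.0310


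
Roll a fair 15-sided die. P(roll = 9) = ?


Favorable outcomes (roll = 9): 1
Total outcomes = 15
P = 1/15 = 0.0667

P = 0.0667


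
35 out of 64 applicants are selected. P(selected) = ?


P = 35/64 = 0.5469

P = 0.5469


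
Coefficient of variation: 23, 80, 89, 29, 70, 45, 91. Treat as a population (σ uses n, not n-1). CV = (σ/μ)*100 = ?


Mean = 61.0000
SD = 26.3222
CV = (26.3222/61.0000)*100 = 43.1511%

CV = 43.1511%


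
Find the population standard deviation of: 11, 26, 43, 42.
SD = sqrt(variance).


Mean = 30.5000
Variance = 172.2500
SD = sqrt(172.2500) = 13.1244

SD = 13.1244


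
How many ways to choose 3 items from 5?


C(5,3) = 5!/(3! × 2!)
= 120/(6 × 2)
= 10

C(5,3) = 10


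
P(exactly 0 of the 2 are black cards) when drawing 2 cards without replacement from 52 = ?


Hypergeometric: P(X=0) = C(26,0)·C(26,2) / C(52,2)
= 1 × 325 / 1326
= 325/1326 = 0.2451

P = 0.2451


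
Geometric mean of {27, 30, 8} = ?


Product = 27 × 30 × 8 = 6480
GM = 6480^(1/3) = 18.6434

GM = 18.6434


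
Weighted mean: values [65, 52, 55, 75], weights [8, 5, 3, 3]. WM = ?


Numerator = 65*8 + 52*5 + 55*3 + 75*3 = 1170
Denominator = 8 + 5 + 3 + 3 = 19
WM = 1170/19 = 61.5789

WM = 61.5789


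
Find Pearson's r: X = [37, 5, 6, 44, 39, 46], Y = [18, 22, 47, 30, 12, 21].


Mean X = 29.5000, Mean Y = 25.0000
SD X = 17.231270, SD Y = 11.195237
Cov = -102.166667
r = -102.166667/(17.231270*11.195237) = -0.5296

r = -0.5296


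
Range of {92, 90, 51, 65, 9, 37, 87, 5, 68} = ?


Max = 92, Min = 5
Range = 92 - 5 = 87

Range = 87


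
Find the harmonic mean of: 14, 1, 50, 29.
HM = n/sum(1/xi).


Sum of reciprocals = 1/14 + 1/1 + 1/50 + 1/29 = 1.125911
HM = 4/1.125911 = 3.5527

HM = 3.5527


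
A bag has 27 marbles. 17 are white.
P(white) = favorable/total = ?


P = 17/27 = 0.6296

P = 0.6296


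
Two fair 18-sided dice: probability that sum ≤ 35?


Total outcomes = 18×18 = 324
Favorable (sum ≤ 35): 323
P = 323/324 = 0.9969

P = 0.9969


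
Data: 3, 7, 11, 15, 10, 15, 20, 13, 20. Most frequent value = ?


Frequencies: 3:1, 7:1, 10:1, 11:1, 13:1, 15:2, 20:2
Max frequency = 2
Mode = 15, 20

Mode = 15, 20


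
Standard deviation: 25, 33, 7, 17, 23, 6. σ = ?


Mean = 18.5000
Variance = 93.9167
SD = sqrt(93.9167) = 9.6911

SD = 9.6911


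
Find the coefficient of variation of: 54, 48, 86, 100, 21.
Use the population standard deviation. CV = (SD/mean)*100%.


Mean = 61.8000
SD = 28.1453
CV = (28.1453/61.8000)*100 = 45.5426%

CV = 45.5426%


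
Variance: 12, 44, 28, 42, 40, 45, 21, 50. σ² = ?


Mean = 35.2500
Squared deviations: 540.5625, 76.5625, 52.5625, 45.5625, 22.5625, 95.0625, 203.0625, 217.5625
Sum = 1253.5000
Variance = 1253.5000/8 = 156.6875

Variance = 156.6875


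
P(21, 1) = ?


P(21,1) = 21!/20!
= 51090942171709440000/2432902008176640000
= 21

P(21,1) = 21


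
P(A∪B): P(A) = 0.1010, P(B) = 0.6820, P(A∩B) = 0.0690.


P(A∪B) = 0.1010 + 0.6820 - 0.0690
= 0.7830 - 0.0690
= 0.7140

P(A∪B) = 0.7140


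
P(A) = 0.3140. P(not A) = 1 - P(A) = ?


P(not A) = 1 - 0.3140 = 0.6860

P(not A) = 0.6860


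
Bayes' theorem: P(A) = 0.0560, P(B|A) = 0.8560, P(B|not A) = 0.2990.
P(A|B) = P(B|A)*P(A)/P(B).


P(B) = P(B|A)*P(A) + P(B|A')*P(A')
= 0.8560*0.0560 + 0.2990*0.9440
= 0.047936 + 0.282256 = 0.330192
P(A|B) = 0.047936/0.330192 = 0.1452

P(A|B) = 0.1452


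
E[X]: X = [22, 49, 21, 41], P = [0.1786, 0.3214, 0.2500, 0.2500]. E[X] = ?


E[X] = 22*0.1786 + 49*0.3214 + 21*0.2500 + 41*0.2500
= 3.9292 + 15.7486 + 5.2500 + 10.2500
= 35.1778

E[X] = 35.1778


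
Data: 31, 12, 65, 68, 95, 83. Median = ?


Sorted: 12, 31, 65, 68, 83, 95
n = 6 (even)
Middle values: 65 and 68
Median = (65+68)/2 = 66.5000

Median = 66.5000


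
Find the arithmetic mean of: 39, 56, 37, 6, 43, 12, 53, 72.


Sum = 39 + 56 + 37 + 6 + 43 + 12 + 53 + 72 = 318
n = 8
Mean = 318/8 = 39.7500

Mean = 39.7500


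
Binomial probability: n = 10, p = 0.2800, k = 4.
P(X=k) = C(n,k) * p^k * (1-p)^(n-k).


C(10,4) = 210
p^4 = 0.006147
(1-p)^6 = 0.139314
P = 210 * 0.006147 * 0.139314 = 0.1798

P(X=4) = 0.1798


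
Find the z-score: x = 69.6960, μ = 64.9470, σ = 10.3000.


z = (69.6960 - 64.9470)/10.3000
= 4.7490/10.3000
= 0.4611

z = 0.4611


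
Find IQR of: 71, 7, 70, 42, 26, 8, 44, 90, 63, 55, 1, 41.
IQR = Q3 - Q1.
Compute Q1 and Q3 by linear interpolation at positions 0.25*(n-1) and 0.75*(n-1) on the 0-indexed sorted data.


Sorted: 1, 7, 8, 26, 41, 42, 44, 55, 63, 70, 71, 90
Q1 (25th %ile) = 21.5000
Q3 (75th %ile) = 64.7500
IQR = 64.7500 - 21.5000 = 43.2500

IQR = 43.2500


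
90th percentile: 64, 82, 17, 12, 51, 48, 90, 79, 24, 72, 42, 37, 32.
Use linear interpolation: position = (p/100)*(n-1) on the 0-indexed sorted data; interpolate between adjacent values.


Sorted: 12, 17, 24, 32, 37, 42, 48, 51, 64, 72, 79, 82, 90
n = 13
Index = 90/100 * 12 = 10.8000
Lower = data[10] = 79, Upper = data[11] = 82
P90 = 79 + 0.8000*(3) = 81.4000

P90 = 81.4000


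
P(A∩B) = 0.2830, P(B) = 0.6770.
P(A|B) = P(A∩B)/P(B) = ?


P(A|B) = 0.2830/0.6770 = 0.4180

P(A|B) = 0.4180


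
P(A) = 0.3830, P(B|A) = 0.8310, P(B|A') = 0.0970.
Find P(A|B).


P(B) = P(B|A)*P(A) + P(B|A')*P(A')
= 0.8310*0.3830 + 0.0970*0.6170
= 0.318273 + 0.059849 = 0.378122
P(A|B) = 0.318273/0.378122 = 0.8417

P(A|B) = 0.8417


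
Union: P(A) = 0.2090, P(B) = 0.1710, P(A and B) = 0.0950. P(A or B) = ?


P(A∪B) = 0.2090 + 0.1710 - 0.0950
= 0.3800 - 0.0950
= 0.2850

P(A∪B) = 0.2850


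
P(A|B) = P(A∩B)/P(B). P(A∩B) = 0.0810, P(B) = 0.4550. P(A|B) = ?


P(A|B) = 0.0810/0.4550 = 0.1780

P(A|B) = 0.1780


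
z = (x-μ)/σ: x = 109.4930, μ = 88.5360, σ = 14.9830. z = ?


z = (109.4930 - 88.5360)/14.9830
= 20.9570/14.9830
= 1.3987

z = 1.3987


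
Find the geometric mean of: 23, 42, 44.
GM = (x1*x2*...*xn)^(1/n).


Product = 23 × 42 × 44 = 42504
GM = 42504^(1/3) = 34.8988

GM = 34.8988


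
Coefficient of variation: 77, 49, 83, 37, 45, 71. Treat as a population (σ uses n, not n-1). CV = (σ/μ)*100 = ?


Mean = 60.3333
SD = 17.3845
CV = (17.3845/60.3333)*100 = 28.8142%

CV = 28.8142%


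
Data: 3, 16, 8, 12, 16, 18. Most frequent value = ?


Frequencies: 3:1, 8:1, 12:1, 16:2, 18:1
Max frequency = 2
Mode = 16

Mode = 16


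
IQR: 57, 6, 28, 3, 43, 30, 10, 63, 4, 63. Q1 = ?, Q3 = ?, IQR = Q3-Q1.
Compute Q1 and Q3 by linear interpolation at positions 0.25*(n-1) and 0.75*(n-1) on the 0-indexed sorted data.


Sorted: 3, 4, 6, 10, 28, 30, 43, 57, 63, 63
Q1 (25th %ile) = 7.0000
Q3 (75th %ile) = 53.5000
IQR = 53.5000 - 7.0000 = 46.5000

IQR = 46.5000


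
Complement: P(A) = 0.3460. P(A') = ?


P(not A) = 1 - 0.3460 = 0.6540

P(not A) = 0.6540


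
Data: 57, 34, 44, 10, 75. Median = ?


Sorted: 10, 34, 44, 57, 75
n = 5 (odd)
Middle value = 44

Median = 44


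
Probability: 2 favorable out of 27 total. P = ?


P = 2/27 = 0.0741

P = 0.0741


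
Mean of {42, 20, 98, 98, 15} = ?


Sum = 42 + 20 + 98 + 98 + 15 = 273
n = 5
Mean = 273/5 = 54.6000

Mean = 54.6000


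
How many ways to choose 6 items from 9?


C(9,6) = 9!/(6! × 3!)
= 362880/(720 × 6)
= 84

C(9,6) = 84


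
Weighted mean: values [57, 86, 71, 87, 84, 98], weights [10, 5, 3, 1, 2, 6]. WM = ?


Numerator = 57*10 + 86*5 + 71*3 + 87*1 + 84*2 + 98*6 = 2056
Denominator = 10 + 5 + 3 + 1 + 2 + 6 = 27
WM = 2056/27 = 76.1481

WM = 76.1481


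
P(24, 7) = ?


P(24,7) = 24!/17!
= 620448401733239439360000/355687428096000
= 1744364160

P(24,7) = 1744364160


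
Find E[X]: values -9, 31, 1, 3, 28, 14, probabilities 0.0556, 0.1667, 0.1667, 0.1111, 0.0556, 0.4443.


E[X] = -9*0.0556 + 31*0.1667 + 1*0.1667 + 3*0.1111 + 28*0.0556 + 14*0.4443
= -0.5004 + 5.1677 + 0.1667 + 0.3333 + 1.5568 + 6.2202
= 12.9443

E[X] = 12.9443


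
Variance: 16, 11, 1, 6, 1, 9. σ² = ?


Mean = 7.3333
Squared deviations: 75.1111, 13.4444, 40.1111, 1.7778, 40.1111, 2.7778
Sum = 173.3333
Variance = 173.3333/6 = 28.8889

Variance = 28.8889


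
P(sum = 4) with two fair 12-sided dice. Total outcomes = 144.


Total outcomes = 12×12 = 144
Favorable (sum = 4): 3
P = 3/144 = 0.0208

P = 0.0208


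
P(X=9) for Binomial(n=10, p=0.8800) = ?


C(10,9) = 10
p^9 = 0.316478
(1-p)^1 = 0.120000
P = 10 * 0.316478 * 0.120000 = 0.3798

P(X=9) = 0.3798


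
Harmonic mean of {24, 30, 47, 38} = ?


Sum of reciprocals = 1/24 + 1/30 + 1/47 + 1/38 = 0.122592
HM = 4/0.122592 = 32.6285

HM = 32.6285


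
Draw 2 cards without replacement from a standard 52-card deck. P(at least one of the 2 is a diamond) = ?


P(at least one) = 1 - P(none)
P(none) = (39/52) × (38/51) = 0.558824
P(at least one) = 1 - 0.558824 = 0.4412

P = 0.4412


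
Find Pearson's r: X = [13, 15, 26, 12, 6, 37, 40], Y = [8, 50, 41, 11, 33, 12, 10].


Mean X = 21.2857, Mean Y = 23.5714
SD X = 12.232443, SD Y = 16.078887
Cov = -59.734694
r = -59.734694/(12.232443*16.078887) = -0.3037

r = -0.3037


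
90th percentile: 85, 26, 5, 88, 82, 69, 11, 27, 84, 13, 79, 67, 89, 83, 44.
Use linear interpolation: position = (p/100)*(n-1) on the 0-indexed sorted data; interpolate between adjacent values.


Sorted: 5, 11, 13, 26, 27, 44, 67, 69, 79, 82, 83, 84, 85, 88, 89
n = 15
Index = 90/100 * 14 = 12.6000
Lower = data[12] = 85, Upper = data[13] = 88
P90 = 85 + 0.6000*(3) = 86.8000

P90 = 86.8000


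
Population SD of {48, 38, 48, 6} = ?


Mean = 35.0000
Variance = 297.0000
SD = sqrt(297.0000) = 17.2337

SD = 17.2337


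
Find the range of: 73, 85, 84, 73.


Max = 85, Min = 73
Range = 85 - 73 = 12

Range = 12


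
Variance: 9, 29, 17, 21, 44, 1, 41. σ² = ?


Mean = 23.1429
Squared deviations: 200.0204, 34.3061, 37.7347, 4.5918, 435.0204, 490.3061, 318.8776
Sum = 1520.8571
Variance = 1520.8571/7 = 217.2653

Variance = 217.2653


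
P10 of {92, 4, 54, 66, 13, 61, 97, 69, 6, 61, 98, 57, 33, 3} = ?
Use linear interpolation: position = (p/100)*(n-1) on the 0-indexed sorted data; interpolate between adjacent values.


Sorted: 3, 4, 6, 13, 33, 54, 57, 61, 61, 66, 69, 92, 97, 98
n = 14
Index = 10/100 * 13 = 1.3000
Lower = data[1] = 4, Upper = data[2] = 6
P10 = 4 + 0.3000*(2) = 4.6000

P10 = 4.6000


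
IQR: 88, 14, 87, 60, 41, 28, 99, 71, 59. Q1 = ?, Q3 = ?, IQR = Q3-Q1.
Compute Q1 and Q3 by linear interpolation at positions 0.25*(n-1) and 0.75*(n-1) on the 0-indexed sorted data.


Sorted: 14, 28, 41, 59, 60, 71, 87, 88, 99
Q1 (25th %ile) = 41.0000
Q3 (75th %ile) = 87.0000
IQR = 87.0000 - 41.0000 = 46.0000

IQR = 46.0000


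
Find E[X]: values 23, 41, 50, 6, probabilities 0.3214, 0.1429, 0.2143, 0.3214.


E[X] = 23*0.3214 + 41*0.1429 + 50*0.2143 + 6*0.3214
= 7.3922 + 5.8589 + 10.7150 + 1.9284
= 25.8945

E[X] = 25.8945


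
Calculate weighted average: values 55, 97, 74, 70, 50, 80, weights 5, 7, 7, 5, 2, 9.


Numerator = 55*5 + 97*7 + 74*7 + 70*5 + 50*2 + 80*9 = 2642
Denominator = 5 + 7 + 7 + 5 + 2 + 9 = 35
WM = 2642/35 = 75.4857

WM = 75.4857


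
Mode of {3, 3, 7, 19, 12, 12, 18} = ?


Frequencies: 3:2, 7:1, 12:2, 18:1, 19:1
Max frequency = 2
Mode = 3, 12

Mode = 3, 12


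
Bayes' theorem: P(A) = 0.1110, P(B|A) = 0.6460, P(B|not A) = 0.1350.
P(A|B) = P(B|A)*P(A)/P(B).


P(B) = P(B|A)*P(A) + P(B|A')*P(A')
= 0.6460*0.1110 + 0.1350*0.8890
= 0.071706 + 0.120015 = 0.191721
P(A|B) = 0.071706/0.191721 = 0.3740

P(A|B) = 0.3740


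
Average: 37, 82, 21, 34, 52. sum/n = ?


Sum = 37 + 82 + 21 + 34 + 52 = 226
n = 5
Mean = 226/5 = 45.2000

Mean = 45.2000


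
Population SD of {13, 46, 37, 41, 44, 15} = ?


Mean = 32.6667
Variance = 182.2222
SD = sqrt(182.2222) = 13.4990

SD = 13.4990


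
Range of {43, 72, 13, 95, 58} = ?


Max = 95, Min = 13
Range = 95 - 13 = 82

Range = 82


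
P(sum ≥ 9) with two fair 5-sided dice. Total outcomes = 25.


Total outcomes = 5×5 = 25
Favorable (sum ≥ 9): 3
P = 3/25 = 0.1200

P = 0.1200


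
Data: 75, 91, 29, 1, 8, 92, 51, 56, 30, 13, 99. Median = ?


Sorted: 1, 8, 13, 29, 30, 51, 56, 75, 91, 92, 99
n = 11 (odd)
Middle value = 51

Median = 51


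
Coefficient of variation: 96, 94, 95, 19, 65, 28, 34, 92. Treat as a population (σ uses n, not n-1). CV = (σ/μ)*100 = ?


Mean = 65.3750
SD = 31.3765
CV = (31.3765/65.3750)*100 = 47.9946%

CV = 47.9946%


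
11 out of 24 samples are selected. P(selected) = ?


P = 11/24 = 0.4583

P = 0.4583


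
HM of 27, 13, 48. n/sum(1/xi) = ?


Sum of reciprocals = 1/27 + 1/13 + 1/48 = 0.134793
HM = 3/0.134793 = 22.2563

HM = 22.2563


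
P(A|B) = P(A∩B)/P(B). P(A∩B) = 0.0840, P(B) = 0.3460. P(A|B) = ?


P(A|B) = 0.0840/0.3460 = 0.2428

P(A|B) = 0.2428


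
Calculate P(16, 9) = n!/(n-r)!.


P(16,9) = 16!/7!
= 20922789888000/5040
= 4151347200

P(16,9) = 4151347200


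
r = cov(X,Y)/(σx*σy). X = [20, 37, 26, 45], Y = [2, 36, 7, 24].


Mean X = 32.0000, Mean Y = 17.2500
SD X = 9.669540, SD Y = 13.553136
Cov = 106.500000
r = 106.500000/(9.669540*13.553136) = 0.8127

r = 0.8127


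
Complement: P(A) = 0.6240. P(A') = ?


P(not A) = 1 - 0.6240 = 0.3760

P(not A) = 0.3760


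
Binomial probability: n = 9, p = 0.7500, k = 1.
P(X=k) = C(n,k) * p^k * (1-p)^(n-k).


C(9,1) = 9
p^1 = 0.750000
(1-p)^8 = 1.525879e-05
P = 9 * 0.750000 * 1.525879e-05 = 0.0001

P(X=1) = 0.0001


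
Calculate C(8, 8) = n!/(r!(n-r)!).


C(8,8) = 8!/(8! × 0!)
= 40320/(40320 × 1)
= 1

C(8,8) = 1


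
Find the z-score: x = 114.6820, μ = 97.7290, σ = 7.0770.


z = (114.6820 - 97.7290)/7.0770
= 16.9530/7.0770
= 2.3955

z = 2.3955


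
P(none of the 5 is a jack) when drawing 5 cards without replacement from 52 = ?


P(no jacks) = (48/52) × (47/51) × (46/50) × (45/49) × (44/48)
= 0.6588

P = 0.6588


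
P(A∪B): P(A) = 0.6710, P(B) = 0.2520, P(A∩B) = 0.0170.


P(A∪B) = 0.6710 + 0.2520 - 0.0170
= 0.9230 - 0.0170
= 0.9060

P(A∪B) = 0.9060


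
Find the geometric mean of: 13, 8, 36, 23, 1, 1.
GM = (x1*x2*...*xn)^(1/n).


Product = 13 × 8 × 36 × 23 × 1 × 1 = 86112
GM = 86112^(1/6) = 6.6452

GM = 6.6452
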